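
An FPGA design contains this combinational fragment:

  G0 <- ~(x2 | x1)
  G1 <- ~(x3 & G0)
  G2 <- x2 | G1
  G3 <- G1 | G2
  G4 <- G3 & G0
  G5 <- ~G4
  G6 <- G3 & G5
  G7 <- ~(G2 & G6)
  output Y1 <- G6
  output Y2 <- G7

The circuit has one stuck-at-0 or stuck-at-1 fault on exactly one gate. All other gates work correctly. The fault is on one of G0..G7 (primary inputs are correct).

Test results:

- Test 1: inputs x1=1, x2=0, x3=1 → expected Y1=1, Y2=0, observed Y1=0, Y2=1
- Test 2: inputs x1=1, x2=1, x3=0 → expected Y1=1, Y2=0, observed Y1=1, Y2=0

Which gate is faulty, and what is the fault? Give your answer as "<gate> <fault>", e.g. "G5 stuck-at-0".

Fault-free values for test 1 (x1=1, x2=0, x3=1): G0=0, G1=1, G2=1, G3=1, G4=0, G5=1, G6=1, G7=0, giving Y1=1, Y2=0. Observed Y1=0, Y2=1.
Test 1: faults giving observed Y1=0, Y2=1 are {G0 stuck-at-1, G1 stuck-at-0, G3 stuck-at-0, G4 stuck-at-1, G5 stuck-at-0, G6 stuck-at-0}.
Test 2 (x1=1, x2=1, x3=0): fault-free G0=0, G1=1, G2=1, G3=1, G4=0, G5=1, G6=1, G7=0 → Y1=1, Y2=0; observed Y1=1, Y2=0. Eliminates G0 stuck-at-1, G3 stuck-at-0, G4 stuck-at-1, G5 stuck-at-0, G6 stuck-at-0.
Only G1 stuck-at-0 is consistent with every test.

G1 stuck-at-0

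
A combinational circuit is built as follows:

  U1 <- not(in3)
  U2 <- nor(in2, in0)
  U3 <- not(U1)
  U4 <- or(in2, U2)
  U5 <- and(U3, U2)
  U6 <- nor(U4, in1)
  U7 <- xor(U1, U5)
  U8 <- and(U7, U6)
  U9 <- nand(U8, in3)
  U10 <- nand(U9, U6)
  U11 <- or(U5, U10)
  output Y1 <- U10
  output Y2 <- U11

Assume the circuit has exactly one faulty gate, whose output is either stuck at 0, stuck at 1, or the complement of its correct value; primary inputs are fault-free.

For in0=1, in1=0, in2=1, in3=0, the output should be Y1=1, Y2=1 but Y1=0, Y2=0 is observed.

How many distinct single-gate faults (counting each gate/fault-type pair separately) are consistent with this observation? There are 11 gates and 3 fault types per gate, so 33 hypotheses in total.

6

Fault-free: U1=1, U2=0, U3=0, U4=1, U5=0, U6=0, U7=1, U8=0, U9=1, U10=1, U11=1 → Y1=1, Y2=1. Observed Y1=0, Y2=0.
  U1: none of the 3 fault types match ✗
  U2: none of the 3 fault types match ✗
  U3: none of the 3 fault types match ✗
  U4: stuck-at-0, inverted output ✓; others ✗
  U5: none of the 3 fault types match ✗
  U6: stuck-at-1, inverted output ✓; others ✗
  U7: none of the 3 fault types match ✗
  U8: none of the 3 fault types match ✗
  U9: none of the 3 fault types match ✗
  U10: stuck-at-0, inverted output ✓; others ✗
  U11: none of the 3 fault types match ✗
Consistent faults: {U4 stuck-at-0, U4 inverted output, U6 stuck-at-1, U6 inverted output, U10 stuck-at-0, U10 inverted output} — 6 in all.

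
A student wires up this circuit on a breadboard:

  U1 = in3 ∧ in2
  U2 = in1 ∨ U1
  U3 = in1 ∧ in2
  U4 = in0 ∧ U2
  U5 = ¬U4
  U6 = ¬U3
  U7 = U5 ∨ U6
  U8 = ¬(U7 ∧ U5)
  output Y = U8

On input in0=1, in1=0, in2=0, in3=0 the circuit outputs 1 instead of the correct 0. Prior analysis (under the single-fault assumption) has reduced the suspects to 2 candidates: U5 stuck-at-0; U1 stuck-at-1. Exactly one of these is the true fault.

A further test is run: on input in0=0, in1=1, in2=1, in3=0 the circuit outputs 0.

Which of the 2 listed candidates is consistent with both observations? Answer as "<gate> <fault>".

U1 stuck-at-1

Evaluate each candidate on input in0=0, in1=1, in2=1, in3=0:
  U5 stuck-at-0: U1=0, U2=1, U3=1, U4=0, U5=0 [stuck-at-0], U6=0, U7=0, U8=1 → 1 — eliminated
  U1 stuck-at-1: U1=1 [stuck-at-1], U2=1, U3=1, U4=0, U5=1, U6=0, U7=1, U8=0 → 0 — matches
Only U1 stuck-at-1 reproduces the observed 0.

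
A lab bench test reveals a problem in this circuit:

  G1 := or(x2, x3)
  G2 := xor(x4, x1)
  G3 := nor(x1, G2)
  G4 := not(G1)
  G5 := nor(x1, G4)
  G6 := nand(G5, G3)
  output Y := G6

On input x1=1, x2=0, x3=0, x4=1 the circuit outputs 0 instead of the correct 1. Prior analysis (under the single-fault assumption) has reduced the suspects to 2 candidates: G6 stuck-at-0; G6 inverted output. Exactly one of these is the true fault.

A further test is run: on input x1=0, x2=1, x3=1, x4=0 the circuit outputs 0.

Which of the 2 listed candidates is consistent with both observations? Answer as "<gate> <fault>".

Evaluate each candidate on input x1=0, x2=1, x3=1, x4=0:
  G6 stuck-at-0: G1=1, G2=0, G3=1, G4=0, G5=1, G6=0 [stuck-at-0] → 0 — matches
  G6 inverted output: G1=1, G2=0, G3=1, G4=0, G5=1, G6=1 [inverted output] → 1 — eliminated
Only G6 stuck-at-0 reproduces the observed 0.

G6 stuck-at-0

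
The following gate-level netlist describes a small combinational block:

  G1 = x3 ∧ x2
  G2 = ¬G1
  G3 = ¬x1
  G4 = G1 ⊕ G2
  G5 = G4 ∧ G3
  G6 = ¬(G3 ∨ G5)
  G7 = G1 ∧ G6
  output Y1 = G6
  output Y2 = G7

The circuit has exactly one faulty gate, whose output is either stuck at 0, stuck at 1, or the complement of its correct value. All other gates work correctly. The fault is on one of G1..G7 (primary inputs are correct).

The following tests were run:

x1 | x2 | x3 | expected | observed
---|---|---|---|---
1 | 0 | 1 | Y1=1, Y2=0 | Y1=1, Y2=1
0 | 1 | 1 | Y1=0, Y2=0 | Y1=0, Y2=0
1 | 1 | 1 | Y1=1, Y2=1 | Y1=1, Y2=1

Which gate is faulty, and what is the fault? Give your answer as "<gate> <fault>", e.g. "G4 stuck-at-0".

Fault-free values for test 1 (x1=1, x2=0, x3=1): G1=0, G2=1, G3=0, G4=1, G5=0, G6=1, G7=0, giving Y1=1, Y2=0. Observed Y1=1, Y2=1.
Test 1: faults giving observed Y1=1, Y2=1 are {G1 stuck-at-1, G1 inverted output, G7 stuck-at-1, G7 inverted output}.
Test 2 (x1=0, x2=1, x3=1): fault-free G1=1, G2=0, G3=1, G4=1, G5=1, G6=0, G7=0 → Y1=0, Y2=0; observed Y1=0, Y2=0. Eliminates G7 stuck-at-1, G7 inverted output.
Test 3 (x1=1, x2=1, x3=1): fault-free G1=1, G2=0, G3=0, G4=1, G5=0, G6=1, G7=1 → Y1=1, Y2=1; observed Y1=1, Y2=1. Eliminates G1 inverted output.
Only G1 stuck-at-1 is consistent with every test.

G1 stuck-at-1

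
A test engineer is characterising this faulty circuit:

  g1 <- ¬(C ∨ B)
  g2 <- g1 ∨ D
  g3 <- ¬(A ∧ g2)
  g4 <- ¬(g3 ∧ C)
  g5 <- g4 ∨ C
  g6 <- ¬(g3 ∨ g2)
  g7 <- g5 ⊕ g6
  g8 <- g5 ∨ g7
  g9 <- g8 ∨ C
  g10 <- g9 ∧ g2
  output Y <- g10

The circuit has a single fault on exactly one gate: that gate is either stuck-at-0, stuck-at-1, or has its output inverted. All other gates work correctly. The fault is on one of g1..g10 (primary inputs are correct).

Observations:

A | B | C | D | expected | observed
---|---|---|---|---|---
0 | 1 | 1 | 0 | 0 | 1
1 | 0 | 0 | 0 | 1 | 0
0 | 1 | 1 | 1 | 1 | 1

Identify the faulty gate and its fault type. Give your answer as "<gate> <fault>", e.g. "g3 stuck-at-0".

g1 inverted output

Fault-free values for test 1 (A=0, B=1, C=1, D=0): g1=0, g2=0, g3=1, g4=0, g5=1, g6=0, g7=1, g8=1, g9=1, g10=0, giving Y=0. Observed 1.
Test 1: faults giving observed 1 are {g1 stuck-at-1, g1 inverted output, g2 stuck-at-1, g2 inverted output, g10 stuck-at-1, g10 inverted output}.
Test 2 (A=1, B=0, C=0, D=0): fault-free g1=1, g2=1, g3=0, g4=1, g5=1, g6=0, g7=1, g8=1, g9=1, g10=1 → 1; observed 0. Eliminates g1 stuck-at-1, g2 stuck-at-1, g10 stuck-at-1.
Test 3 (A=0, B=1, C=1, D=1): fault-free g1=0, g2=1, g3=1, g4=0, g5=1, g6=0, g7=1, g8=1, g9=1, g10=1 → 1; observed 1. Eliminates g2 inverted output, g10 inverted output.
Only g1 inverted output is consistent with every test.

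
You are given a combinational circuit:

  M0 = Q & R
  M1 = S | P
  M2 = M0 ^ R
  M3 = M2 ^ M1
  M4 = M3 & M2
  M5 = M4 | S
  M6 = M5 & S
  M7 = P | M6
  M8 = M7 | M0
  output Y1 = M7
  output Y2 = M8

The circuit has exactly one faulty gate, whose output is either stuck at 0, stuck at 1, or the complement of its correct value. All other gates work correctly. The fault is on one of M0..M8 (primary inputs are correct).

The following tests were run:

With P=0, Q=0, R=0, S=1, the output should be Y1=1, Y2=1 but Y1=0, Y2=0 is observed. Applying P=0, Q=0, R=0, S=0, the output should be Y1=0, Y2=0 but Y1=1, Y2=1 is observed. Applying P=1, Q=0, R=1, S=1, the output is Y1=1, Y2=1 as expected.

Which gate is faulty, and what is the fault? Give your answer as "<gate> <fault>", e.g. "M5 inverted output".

M6 inverted output

Fault-free values for test 1 (P=0, Q=0, R=0, S=1): M0=0, M1=1, M2=0, M3=1, M4=0, M5=1, M6=1, M7=1, M8=1, giving Y1=1, Y2=1. Observed Y1=0, Y2=0.
Test 1: faults giving observed Y1=0, Y2=0 are {M5 stuck-at-0, M5 inverted output, M6 stuck-at-0, M6 inverted output, M7 stuck-at-0, M7 inverted output}.
Test 2 (P=0, Q=0, R=0, S=0): fault-free M0=0, M1=0, M2=0, M3=0, M4=0, M5=0, M6=0, M7=0, M8=0 → Y1=0, Y2=0; observed Y1=1, Y2=1. Eliminates M5 stuck-at-0, M5 inverted output, M6 stuck-at-0, M7 stuck-at-0.
Test 3 (P=1, Q=0, R=1, S=1): fault-free M0=0, M1=1, M2=1, M3=0, M4=0, M5=1, M6=1, M7=1, M8=1 → Y1=1, Y2=1; observed Y1=1, Y2=1. Eliminates M7 inverted output.
Only M6 inverted output is consistent with every test.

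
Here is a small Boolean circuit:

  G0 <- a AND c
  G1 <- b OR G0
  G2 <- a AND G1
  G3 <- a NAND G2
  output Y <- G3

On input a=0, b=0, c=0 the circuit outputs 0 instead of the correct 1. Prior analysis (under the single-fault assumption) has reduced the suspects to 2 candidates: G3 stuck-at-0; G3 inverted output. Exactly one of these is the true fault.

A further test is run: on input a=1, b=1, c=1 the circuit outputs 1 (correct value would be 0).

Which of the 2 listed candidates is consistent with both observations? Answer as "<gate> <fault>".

Evaluate each candidate on input a=1, b=1, c=1:
  G3 stuck-at-0: G0=1, G1=1, G2=1, G3=0 [stuck-at-0] → 0 — eliminated
  G3 inverted output: G0=1, G1=1, G2=1, G3=1 [inverted output] → 1 — matches
Only G3 inverted output reproduces the observed 1.

G3 inverted output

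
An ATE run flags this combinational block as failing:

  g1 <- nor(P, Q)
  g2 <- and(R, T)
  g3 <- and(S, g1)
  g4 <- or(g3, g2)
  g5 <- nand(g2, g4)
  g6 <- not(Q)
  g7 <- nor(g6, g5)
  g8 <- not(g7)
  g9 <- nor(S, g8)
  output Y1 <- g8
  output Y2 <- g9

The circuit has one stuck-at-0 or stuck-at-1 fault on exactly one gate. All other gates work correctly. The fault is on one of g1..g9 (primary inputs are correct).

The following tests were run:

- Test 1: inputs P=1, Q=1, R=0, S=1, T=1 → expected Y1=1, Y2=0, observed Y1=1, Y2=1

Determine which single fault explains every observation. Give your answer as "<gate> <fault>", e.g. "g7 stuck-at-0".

Fault-free values for test 1 (P=1, Q=1, R=0, S=1, T=1): g1=0, g2=0, g3=0, g4=0, g5=1, g6=0, g7=0, g8=1, g9=0, giving Y1=1, Y2=0. Observed Y1=1, Y2=1.
Test 1: faults giving observed Y1=1, Y2=1 are {g9 stuck-at-1}.
Only g9 stuck-at-1 is consistent with every test.

g9 stuck-at-1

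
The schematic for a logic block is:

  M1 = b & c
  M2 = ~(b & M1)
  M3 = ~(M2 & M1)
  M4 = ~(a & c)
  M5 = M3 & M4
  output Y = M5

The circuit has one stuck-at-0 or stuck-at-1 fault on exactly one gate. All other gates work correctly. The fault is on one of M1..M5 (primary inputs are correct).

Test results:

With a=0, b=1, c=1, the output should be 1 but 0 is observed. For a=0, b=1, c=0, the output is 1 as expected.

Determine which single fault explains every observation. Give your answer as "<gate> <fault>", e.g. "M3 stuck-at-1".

M2 stuck-at-1

Fault-free values for test 1 (a=0, b=1, c=1): M1=1, M2=0, M3=1, M4=1, M5=1, giving Y=1. Observed 0.
Test 1: faults giving observed 0 are {M2 stuck-at-1, M3 stuck-at-0, M4 stuck-at-0, M5 stuck-at-0}.
Test 2 (a=0, b=1, c=0): fault-free M1=0, M2=1, M3=1, M4=1, M5=1 → 1; observed 1. Eliminates M3 stuck-at-0, M4 stuck-at-0, M5 stuck-at-0.
Only M2 stuck-at-1 is consistent with every test.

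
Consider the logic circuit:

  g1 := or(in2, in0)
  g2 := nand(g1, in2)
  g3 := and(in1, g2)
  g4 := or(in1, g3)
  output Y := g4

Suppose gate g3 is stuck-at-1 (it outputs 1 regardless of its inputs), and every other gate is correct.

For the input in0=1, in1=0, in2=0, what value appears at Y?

Propagate with g3 forced: g1=1, g2=1, g3=1 [stuck-at-1], g4=1.
So Y = 1. (Without the fault it would be 0.)

1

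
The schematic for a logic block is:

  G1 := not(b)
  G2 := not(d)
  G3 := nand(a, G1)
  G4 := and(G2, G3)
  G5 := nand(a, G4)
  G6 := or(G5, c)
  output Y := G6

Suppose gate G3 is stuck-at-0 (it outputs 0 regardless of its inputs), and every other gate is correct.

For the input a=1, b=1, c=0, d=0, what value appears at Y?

1

Propagate with G3 forced: G1=0, G2=1, G3=0 [stuck-at-0], G4=0, G5=1, G6=1.
So Y = 1. (Without the fault it would be 0.)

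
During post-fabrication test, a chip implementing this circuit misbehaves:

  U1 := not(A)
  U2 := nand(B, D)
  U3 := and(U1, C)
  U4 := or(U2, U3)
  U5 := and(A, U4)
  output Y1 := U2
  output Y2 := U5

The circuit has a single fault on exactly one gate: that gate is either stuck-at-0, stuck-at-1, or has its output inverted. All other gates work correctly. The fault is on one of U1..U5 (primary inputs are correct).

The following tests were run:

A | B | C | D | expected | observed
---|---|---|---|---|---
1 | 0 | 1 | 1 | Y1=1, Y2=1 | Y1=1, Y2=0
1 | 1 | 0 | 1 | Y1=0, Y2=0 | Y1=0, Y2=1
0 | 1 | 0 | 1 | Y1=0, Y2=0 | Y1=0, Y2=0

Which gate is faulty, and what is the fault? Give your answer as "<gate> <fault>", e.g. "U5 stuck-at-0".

Fault-free values for test 1 (A=1, B=0, C=1, D=1): U1=0, U2=1, U3=0, U4=1, U5=1, giving Y1=1, Y2=1. Observed Y1=1, Y2=0.
Test 1: faults giving observed Y1=1, Y2=0 are {U4 stuck-at-0, U4 inverted output, U5 stuck-at-0, U5 inverted output}.
Test 2 (A=1, B=1, C=0, D=1): fault-free U1=0, U2=0, U3=0, U4=0, U5=0 → Y1=0, Y2=0; observed Y1=0, Y2=1. Eliminates U4 stuck-at-0, U5 stuck-at-0.
Test 3 (A=0, B=1, C=0, D=1): fault-free U1=1, U2=0, U3=0, U4=0, U5=0 → Y1=0, Y2=0; observed Y1=0, Y2=0. Eliminates U5 inverted output.
Only U4 inverted output is consistent with every test.

U4 inverted output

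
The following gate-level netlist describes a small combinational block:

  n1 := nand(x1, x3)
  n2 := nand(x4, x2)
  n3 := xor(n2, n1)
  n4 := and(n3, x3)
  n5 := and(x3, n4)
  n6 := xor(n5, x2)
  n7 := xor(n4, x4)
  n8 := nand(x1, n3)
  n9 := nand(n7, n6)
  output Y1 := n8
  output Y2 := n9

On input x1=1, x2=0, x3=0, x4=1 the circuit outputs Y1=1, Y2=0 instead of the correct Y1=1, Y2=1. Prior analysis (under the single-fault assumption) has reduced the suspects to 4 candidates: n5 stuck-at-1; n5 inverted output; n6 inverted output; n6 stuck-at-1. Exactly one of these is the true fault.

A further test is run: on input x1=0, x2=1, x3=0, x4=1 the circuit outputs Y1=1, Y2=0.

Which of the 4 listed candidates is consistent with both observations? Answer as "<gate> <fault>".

Evaluate each candidate on input x1=0, x2=1, x3=0, x4=1:
  n5 stuck-at-1: n1=1, n2=0, n3=1, n4=0, n5=1 [stuck-at-1], n6=0, n7=1, n8=1, n9=1 → Y1=1, Y2=1 — eliminated
  n5 inverted output: n1=1, n2=0, n3=1, n4=0, n5=1 [inverted output], n6=0, n7=1, n8=1, n9=1 → Y1=1, Y2=1 — eliminated
  n6 inverted output: n1=1, n2=0, n3=1, n4=0, n5=0, n6=0 [inverted output], n7=1, n8=1, n9=1 → Y1=1, Y2=1 — eliminated
  n6 stuck-at-1: n1=1, n2=0, n3=1, n4=0, n5=0, n6=1 [stuck-at-1], n7=1, n8=1, n9=0 → Y1=1, Y2=0 — matches
Only n6 stuck-at-1 reproduces the observed Y1=1, Y2=0.

n6 stuck-at-1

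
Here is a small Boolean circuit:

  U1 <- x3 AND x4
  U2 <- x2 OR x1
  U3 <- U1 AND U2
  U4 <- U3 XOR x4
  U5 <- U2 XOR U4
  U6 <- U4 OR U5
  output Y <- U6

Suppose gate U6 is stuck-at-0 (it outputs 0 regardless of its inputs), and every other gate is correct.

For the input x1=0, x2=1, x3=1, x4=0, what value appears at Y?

0

Propagate with U6 forced: U1=0, U2=1, U3=0, U4=0, U5=1, U6=0 [stuck-at-0].
So Y = 0. (Without the fault it would be 1.)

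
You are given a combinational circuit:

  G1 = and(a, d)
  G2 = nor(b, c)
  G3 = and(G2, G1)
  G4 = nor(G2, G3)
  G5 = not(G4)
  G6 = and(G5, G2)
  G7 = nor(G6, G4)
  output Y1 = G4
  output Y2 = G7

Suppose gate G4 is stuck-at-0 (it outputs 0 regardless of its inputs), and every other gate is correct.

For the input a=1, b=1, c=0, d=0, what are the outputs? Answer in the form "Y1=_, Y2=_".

Y1=0, Y2=1

Propagate with G4 forced: G1=0, G2=0, G3=0, G4=0 [stuck-at-0], G5=1, G6=0, G7=1.
So the outputs are Y1=0, Y2=1. (Without the fault they would be Y1=1, Y2=0.)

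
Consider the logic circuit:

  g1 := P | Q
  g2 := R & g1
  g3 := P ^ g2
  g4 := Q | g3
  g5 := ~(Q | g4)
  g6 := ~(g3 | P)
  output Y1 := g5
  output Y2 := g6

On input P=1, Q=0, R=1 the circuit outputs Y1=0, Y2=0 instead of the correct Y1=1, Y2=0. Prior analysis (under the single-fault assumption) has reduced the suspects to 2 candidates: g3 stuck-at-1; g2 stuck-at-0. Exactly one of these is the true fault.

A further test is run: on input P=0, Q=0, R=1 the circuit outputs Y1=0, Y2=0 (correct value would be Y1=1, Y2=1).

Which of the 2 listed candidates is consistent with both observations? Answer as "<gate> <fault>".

g3 stuck-at-1

Evaluate each candidate on input P=0, Q=0, R=1:
  g3 stuck-at-1: g1=0, g2=0, g3=1 [stuck-at-1], g4=1, g5=0, g6=0 → Y1=0, Y2=0 — matches
  g2 stuck-at-0: g1=0, g2=0 [stuck-at-0], g3=0, g4=0, g5=1, g6=1 → Y1=1, Y2=1 — eliminated
Only g3 stuck-at-1 reproduces the observed Y1=0, Y2=0.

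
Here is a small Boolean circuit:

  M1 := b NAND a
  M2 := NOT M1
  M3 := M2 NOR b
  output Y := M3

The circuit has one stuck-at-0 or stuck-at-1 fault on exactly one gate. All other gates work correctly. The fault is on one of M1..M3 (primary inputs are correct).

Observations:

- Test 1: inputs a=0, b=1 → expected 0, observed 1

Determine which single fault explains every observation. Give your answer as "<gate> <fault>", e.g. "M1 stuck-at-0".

Fault-free values for test 1 (a=0, b=1): M1=1, M2=0, M3=0, giving Y=0. Observed 1.
Test 1: faults giving observed 1 are {M3 stuck-at-1}.
Only M3 stuck-at-1 is consistent with every test.

M3 stuck-at-1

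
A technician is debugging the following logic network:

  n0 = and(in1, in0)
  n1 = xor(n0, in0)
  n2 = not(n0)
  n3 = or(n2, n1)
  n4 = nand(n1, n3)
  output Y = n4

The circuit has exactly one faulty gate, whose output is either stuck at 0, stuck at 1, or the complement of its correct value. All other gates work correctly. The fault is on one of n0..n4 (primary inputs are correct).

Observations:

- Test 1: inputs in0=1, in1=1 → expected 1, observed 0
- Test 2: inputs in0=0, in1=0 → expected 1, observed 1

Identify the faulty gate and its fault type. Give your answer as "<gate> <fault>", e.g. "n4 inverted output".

Fault-free values for test 1 (in0=1, in1=1): n0=1, n1=0, n2=0, n3=0, n4=1, giving Y=1. Observed 0.
Test 1: faults giving observed 0 are {n0 stuck-at-0, n0 inverted output, n1 stuck-at-1, n1 inverted output, n4 stuck-at-0, n4 inverted output}.
Test 2 (in0=0, in1=0): fault-free n0=0, n1=0, n2=1, n3=1, n4=1 → 1; observed 1. Eliminates n0 inverted output, n1 stuck-at-1, n1 inverted output, n4 stuck-at-0, n4 inverted output.
Only n0 stuck-at-0 is consistent with every test.

n0 stuck-at-0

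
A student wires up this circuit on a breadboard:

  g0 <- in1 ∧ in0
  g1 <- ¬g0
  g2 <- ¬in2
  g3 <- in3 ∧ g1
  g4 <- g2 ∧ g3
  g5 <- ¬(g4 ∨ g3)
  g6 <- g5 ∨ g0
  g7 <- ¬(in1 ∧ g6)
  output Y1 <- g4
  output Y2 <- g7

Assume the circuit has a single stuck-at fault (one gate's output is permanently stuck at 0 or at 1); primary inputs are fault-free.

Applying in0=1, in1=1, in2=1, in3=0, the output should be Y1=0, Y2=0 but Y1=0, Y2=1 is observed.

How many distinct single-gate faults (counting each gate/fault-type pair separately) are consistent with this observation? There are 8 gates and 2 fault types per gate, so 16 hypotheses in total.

2

Fault-free: g0=1, g1=0, g2=0, g3=0, g4=0, g5=1, g6=1, g7=0 → Y1=0, Y2=0. Observed Y1=0, Y2=1.
  g0: none of the 2 fault types match ✗
  g1: none of the 2 fault types match ✗
  g2: none of the 2 fault types match ✗
  g3: none of the 2 fault types match ✗
  g4: none of the 2 fault types match ✗
  g5: none of the 2 fault types match ✗
  g6: stuck-at-0 ✓; others ✗
  g7: stuck-at-1 ✓; others ✗
Consistent faults: {g6 stuck-at-0, g7 stuck-at-1} — 2 in all.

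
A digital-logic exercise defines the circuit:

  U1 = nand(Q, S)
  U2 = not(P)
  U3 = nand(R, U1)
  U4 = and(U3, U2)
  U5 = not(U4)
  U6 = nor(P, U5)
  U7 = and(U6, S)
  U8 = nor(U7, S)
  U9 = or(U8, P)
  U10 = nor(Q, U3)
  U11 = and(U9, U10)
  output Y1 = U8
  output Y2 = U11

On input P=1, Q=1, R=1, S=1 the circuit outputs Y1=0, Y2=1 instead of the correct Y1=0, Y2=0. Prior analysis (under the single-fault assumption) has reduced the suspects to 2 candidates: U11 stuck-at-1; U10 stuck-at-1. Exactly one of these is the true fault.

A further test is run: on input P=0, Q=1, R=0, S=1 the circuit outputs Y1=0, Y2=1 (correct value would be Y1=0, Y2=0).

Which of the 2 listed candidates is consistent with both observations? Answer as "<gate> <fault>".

Evaluate each candidate on input P=0, Q=1, R=0, S=1:
  U11 stuck-at-1: U1=0, U2=1, U3=1, U4=1, U5=0, U6=1, U7=1, U8=0, U9=0, U10=0, U11=1 [stuck-at-1] → Y1=0, Y2=1 — matches
  U10 stuck-at-1: U1=0, U2=1, U3=1, U4=1, U5=0, U6=1, U7=1, U8=0, U9=0, U10=1 [stuck-at-1], U11=0 → Y1=0, Y2=0 — eliminated
Only U11 stuck-at-1 reproduces the observed Y1=0, Y2=1.

U11 stuck-at-1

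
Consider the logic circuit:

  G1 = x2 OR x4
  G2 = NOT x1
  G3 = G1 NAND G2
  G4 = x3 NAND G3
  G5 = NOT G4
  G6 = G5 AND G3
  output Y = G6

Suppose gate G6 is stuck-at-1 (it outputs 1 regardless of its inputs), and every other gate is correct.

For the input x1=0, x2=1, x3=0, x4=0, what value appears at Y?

Propagate with G6 forced: G1=1, G2=1, G3=0, G4=1, G5=0, G6=1 [stuck-at-1].
So Y = 1. (Without the fault it would be 0.)

1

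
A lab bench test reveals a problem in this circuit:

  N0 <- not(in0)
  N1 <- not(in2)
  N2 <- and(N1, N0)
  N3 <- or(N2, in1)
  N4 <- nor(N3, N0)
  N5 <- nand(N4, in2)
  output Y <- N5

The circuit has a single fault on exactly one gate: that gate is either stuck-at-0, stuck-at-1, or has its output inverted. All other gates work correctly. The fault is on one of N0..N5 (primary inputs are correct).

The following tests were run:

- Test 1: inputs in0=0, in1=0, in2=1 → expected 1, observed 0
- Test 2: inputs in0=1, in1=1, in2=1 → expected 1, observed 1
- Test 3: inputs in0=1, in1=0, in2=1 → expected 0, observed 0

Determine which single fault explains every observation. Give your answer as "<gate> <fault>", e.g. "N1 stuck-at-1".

Fault-free values for test 1 (in0=0, in1=0, in2=1): N0=1, N1=0, N2=0, N3=0, N4=0, N5=1, giving Y=1. Observed 0.
Test 1: faults giving observed 0 are {N0 stuck-at-0, N0 inverted output, N4 stuck-at-1, N4 inverted output, N5 stuck-at-0, N5 inverted output}.
Test 2 (in0=1, in1=1, in2=1): fault-free N0=0, N1=0, N2=0, N3=1, N4=0, N5=1 → 1; observed 1. Eliminates N4 stuck-at-1, N4 inverted output, N5 stuck-at-0, N5 inverted output.
Test 3 (in0=1, in1=0, in2=1): fault-free N0=0, N1=0, N2=0, N3=0, N4=1, N5=0 → 0; observed 0. Eliminates N0 inverted output.
Only N0 stuck-at-0 is consistent with every test.

N0 stuck-at-0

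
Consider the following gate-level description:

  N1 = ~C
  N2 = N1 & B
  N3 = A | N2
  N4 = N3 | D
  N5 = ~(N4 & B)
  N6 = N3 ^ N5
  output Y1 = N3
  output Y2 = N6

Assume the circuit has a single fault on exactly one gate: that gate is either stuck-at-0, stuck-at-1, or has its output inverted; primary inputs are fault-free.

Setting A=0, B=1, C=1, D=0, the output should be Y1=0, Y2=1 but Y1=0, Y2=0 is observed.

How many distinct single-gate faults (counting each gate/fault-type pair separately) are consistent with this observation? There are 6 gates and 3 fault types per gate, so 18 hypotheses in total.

6

Fault-free: N1=0, N2=0, N3=0, N4=0, N5=1, N6=1 → Y1=0, Y2=1. Observed Y1=0, Y2=0.
  N1: none of the 3 fault types match ✗
  N2: none of the 3 fault types match ✗
  N3: none of the 3 fault types match ✗
  N4: stuck-at-1, inverted output ✓; others ✗
  N5: stuck-at-0, inverted output ✓; others ✗
  N6: stuck-at-0, inverted output ✓; others ✗
Consistent faults: {N4 stuck-at-1, N4 inverted output, N5 stuck-at-0, N5 inverted output, N6 stuck-at-0, N6 inverted output} — 6 in all.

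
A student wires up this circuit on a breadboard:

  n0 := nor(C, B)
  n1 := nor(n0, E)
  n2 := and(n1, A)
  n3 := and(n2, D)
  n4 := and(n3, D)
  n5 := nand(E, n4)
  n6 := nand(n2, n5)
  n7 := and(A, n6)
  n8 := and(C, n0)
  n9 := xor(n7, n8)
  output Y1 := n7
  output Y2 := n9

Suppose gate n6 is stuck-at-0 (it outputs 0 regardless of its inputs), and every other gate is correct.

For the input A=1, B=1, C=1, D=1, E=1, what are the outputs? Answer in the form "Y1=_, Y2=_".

Y1=0, Y2=0

Propagate with n6 forced: n0=0, n1=0, n2=0, n3=0, n4=0, n5=1, n6=0 [stuck-at-0], n7=0, n8=0, n9=0.
So the outputs are Y1=0, Y2=0. (Without the fault they would be Y1=1, Y2=1.)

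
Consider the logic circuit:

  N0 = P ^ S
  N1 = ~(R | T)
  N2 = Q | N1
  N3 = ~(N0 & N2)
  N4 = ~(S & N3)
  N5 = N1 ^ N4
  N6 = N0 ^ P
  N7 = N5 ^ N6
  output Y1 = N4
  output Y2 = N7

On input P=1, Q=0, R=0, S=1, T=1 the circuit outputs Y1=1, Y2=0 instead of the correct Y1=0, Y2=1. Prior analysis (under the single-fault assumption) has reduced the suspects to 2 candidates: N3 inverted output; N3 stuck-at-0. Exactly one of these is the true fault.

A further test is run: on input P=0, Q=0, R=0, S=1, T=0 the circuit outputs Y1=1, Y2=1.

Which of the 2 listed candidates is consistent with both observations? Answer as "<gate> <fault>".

Evaluate each candidate on input P=0, Q=0, R=0, S=1, T=0:
  N3 inverted output: N0=1, N1=1, N2=1, N3=1 [inverted output], N4=0, N5=1, N6=1, N7=0 → Y1=0, Y2=0 — eliminated
  N3 stuck-at-0: N0=1, N1=1, N2=1, N3=0 [stuck-at-0], N4=1, N5=0, N6=1, N7=1 → Y1=1, Y2=1 — matches
Only N3 stuck-at-0 reproduces the observed Y1=1, Y2=1.

N3 stuck-at-0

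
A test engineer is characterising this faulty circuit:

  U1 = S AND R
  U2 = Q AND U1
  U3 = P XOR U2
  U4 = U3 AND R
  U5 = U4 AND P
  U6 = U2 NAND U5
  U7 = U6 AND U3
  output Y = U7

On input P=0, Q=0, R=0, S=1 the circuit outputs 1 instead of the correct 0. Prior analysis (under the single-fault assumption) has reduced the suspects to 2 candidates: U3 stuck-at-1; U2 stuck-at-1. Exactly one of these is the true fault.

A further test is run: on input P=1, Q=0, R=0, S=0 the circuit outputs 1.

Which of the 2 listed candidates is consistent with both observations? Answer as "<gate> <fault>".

Evaluate each candidate on input P=1, Q=0, R=0, S=0:
  U3 stuck-at-1: U1=0, U2=0, U3=1 [stuck-at-1], U4=0, U5=0, U6=1, U7=1 → 1 — matches
  U2 stuck-at-1: U1=0, U2=1 [stuck-at-1], U3=0, U4=0, U5=0, U6=1, U7=0 → 0 — eliminated
Only U3 stuck-at-1 reproduces the observed 1.

U3 stuck-at-1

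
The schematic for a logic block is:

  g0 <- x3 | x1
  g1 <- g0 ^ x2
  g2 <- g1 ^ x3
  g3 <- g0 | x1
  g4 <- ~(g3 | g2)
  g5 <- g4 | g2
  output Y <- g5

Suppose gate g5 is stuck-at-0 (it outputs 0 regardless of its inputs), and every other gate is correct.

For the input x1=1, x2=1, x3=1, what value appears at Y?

Propagate with g5 forced: g0=1, g1=0, g2=1, g3=1, g4=0, g5=0 [stuck-at-0].
So Y = 0. (Without the fault it would be 1.)

0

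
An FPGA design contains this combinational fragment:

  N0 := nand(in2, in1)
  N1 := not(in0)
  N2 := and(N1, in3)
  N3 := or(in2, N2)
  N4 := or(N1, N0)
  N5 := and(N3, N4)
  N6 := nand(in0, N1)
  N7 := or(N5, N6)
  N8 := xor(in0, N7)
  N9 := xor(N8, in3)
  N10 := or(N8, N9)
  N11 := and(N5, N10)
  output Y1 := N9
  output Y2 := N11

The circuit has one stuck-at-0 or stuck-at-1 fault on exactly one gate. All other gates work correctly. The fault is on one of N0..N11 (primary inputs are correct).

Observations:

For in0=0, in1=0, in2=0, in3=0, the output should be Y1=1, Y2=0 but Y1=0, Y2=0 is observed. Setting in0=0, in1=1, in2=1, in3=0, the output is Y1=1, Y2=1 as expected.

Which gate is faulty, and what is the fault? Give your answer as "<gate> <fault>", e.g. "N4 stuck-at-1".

Fault-free values for test 1 (in0=0, in1=0, in2=0, in3=0): N0=1, N1=1, N2=0, N3=0, N4=1, N5=0, N6=1, N7=1, N8=1, N9=1, N10=1, N11=0, giving Y1=1, Y2=0. Observed Y1=0, Y2=0.
Test 1: faults giving observed Y1=0, Y2=0 are {N6 stuck-at-0, N7 stuck-at-0, N8 stuck-at-0, N9 stuck-at-0}.
Test 2 (in0=0, in1=1, in2=1, in3=0): fault-free N0=0, N1=1, N2=0, N3=1, N4=1, N5=1, N6=1, N7=1, N8=1, N9=1, N10=1, N11=1 → Y1=1, Y2=1; observed Y1=1, Y2=1. Eliminates N7 stuck-at-0, N8 stuck-at-0, N9 stuck-at-0.
Only N6 stuck-at-0 is consistent with every test.

N6 stuck-at-0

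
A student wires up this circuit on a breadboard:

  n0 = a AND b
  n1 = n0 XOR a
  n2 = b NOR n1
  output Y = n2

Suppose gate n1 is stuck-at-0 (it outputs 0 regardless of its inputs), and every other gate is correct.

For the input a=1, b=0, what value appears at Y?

Propagate with n1 forced: n0=0, n1=0 [stuck-at-0], n2=1.
So Y = 1. (Without the fault it would be 0.)

1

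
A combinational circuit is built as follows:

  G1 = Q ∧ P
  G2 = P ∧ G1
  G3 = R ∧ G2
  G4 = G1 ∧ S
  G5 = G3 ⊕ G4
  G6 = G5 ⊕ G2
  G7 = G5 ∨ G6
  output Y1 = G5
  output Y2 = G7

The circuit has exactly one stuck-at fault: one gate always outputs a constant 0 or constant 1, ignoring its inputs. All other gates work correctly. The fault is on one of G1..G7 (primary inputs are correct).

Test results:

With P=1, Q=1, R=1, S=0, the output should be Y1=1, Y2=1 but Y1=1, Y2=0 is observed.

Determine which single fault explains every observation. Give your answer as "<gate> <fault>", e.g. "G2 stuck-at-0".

G7 stuck-at-0

Fault-free values for test 1 (P=1, Q=1, R=1, S=0): G1=1, G2=1, G3=1, G4=0, G5=1, G6=0, G7=1, giving Y1=1, Y2=1. Observed Y1=1, Y2=0.
Test 1: faults giving observed Y1=1, Y2=0 are {G7 stuck-at-0}.
Only G7 stuck-at-0 is consistent with every test.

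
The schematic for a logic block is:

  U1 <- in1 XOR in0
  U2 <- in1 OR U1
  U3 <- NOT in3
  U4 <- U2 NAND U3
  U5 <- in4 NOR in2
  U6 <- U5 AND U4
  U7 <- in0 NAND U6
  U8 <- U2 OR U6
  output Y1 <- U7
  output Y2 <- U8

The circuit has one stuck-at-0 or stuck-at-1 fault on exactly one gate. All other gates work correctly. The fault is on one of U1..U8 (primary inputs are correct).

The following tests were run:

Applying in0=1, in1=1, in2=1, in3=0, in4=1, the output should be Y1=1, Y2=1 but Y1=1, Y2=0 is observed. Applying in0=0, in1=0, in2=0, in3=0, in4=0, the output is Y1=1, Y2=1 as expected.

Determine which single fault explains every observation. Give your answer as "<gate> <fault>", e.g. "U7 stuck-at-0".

Fault-free values for test 1 (in0=1, in1=1, in2=1, in3=0, in4=1): U1=0, U2=1, U3=1, U4=0, U5=0, U6=0, U7=1, U8=1, giving Y1=1, Y2=1. Observed Y1=1, Y2=0.
Test 1: faults giving observed Y1=1, Y2=0 are {U2 stuck-at-0, U8 stuck-at-0}.
Test 2 (in0=0, in1=0, in2=0, in3=0, in4=0): fault-free U1=0, U2=0, U3=1, U4=1, U5=1, U6=1, U7=1, U8=1 → Y1=1, Y2=1; observed Y1=1, Y2=1. Eliminates U8 stuck-at-0.
Only U2 stuck-at-0 is consistent with every test.

U2 stuck-at-0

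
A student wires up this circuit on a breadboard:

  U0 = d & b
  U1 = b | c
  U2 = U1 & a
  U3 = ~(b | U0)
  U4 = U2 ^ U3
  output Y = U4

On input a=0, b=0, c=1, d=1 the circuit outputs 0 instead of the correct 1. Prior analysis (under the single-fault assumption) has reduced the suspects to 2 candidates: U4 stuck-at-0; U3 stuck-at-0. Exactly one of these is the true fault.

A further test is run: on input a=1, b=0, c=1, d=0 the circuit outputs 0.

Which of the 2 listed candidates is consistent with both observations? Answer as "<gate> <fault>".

Evaluate each candidate on input a=1, b=0, c=1, d=0:
  U4 stuck-at-0: U0=0, U1=1, U2=1, U3=1, U4=0 [stuck-at-0] → 0 — matches
  U3 stuck-at-0: U0=0, U1=1, U2=1, U3=0 [stuck-at-0], U4=1 → 1 — eliminated
Only U4 stuck-at-0 reproduces the observed 0.

U4 stuck-at-0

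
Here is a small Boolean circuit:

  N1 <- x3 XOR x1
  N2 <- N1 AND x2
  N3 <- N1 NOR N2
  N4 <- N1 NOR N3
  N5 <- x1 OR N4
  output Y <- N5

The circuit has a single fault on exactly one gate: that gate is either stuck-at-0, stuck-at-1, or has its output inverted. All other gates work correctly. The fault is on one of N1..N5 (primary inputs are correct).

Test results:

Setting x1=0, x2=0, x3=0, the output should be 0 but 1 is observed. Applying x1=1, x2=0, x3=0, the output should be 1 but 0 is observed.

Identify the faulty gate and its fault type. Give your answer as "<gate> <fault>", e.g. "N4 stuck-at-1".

Fault-free values for test 1 (x1=0, x2=0, x3=0): N1=0, N2=0, N3=1, N4=0, N5=0, giving Y=0. Observed 1.
Test 1: faults giving observed 1 are {N2 stuck-at-1, N2 inverted output, N3 stuck-at-0, N3 inverted output, N4 stuck-at-1, N4 inverted output, N5 stuck-at-1, N5 inverted output}.
Test 2 (x1=1, x2=0, x3=0): fault-free N1=1, N2=0, N3=0, N4=0, N5=1 → 1; observed 0. Eliminates N2 stuck-at-1, N2 inverted output, N3 stuck-at-0, N3 inverted output, N4 stuck-at-1, N4 inverted output, N5 stuck-at-1.
Only N5 inverted output is consistent with every test.

N5 inverted output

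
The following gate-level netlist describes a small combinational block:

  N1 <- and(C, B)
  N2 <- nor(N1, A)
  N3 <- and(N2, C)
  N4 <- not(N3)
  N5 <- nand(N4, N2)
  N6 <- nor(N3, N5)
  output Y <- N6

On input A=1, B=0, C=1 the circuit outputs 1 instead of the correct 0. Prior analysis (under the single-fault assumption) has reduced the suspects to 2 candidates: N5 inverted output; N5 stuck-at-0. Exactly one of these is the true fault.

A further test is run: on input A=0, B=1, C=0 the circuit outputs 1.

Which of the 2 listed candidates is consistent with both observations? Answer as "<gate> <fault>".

N5 stuck-at-0

Evaluate each candidate on input A=0, B=1, C=0:
  N5 inverted output: N1=0, N2=1, N3=0, N4=1, N5=1 [inverted output], N6=0 → 0 — eliminated
  N5 stuck-at-0: N1=0, N2=1, N3=0, N4=1, N5=0 [stuck-at-0], N6=1 → 1 — matches
Only N5 stuck-at-0 reproduces the observed 1.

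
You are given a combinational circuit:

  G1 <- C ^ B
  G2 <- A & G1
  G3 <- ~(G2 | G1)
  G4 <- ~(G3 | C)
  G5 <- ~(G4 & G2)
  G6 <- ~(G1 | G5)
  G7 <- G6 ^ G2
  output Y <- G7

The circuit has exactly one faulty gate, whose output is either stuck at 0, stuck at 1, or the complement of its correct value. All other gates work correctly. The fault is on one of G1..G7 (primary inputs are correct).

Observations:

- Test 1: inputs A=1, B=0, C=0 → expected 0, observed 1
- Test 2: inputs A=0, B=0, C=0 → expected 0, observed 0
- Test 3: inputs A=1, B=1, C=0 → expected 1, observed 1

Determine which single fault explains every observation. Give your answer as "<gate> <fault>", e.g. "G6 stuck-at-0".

Fault-free values for test 1 (A=1, B=0, C=0): G1=0, G2=0, G3=1, G4=0, G5=1, G6=0, G7=0, giving Y=0. Observed 1.
Test 1: faults giving observed 1 are {G1 stuck-at-1, G1 inverted output, G5 stuck-at-0, G5 inverted output, G6 stuck-at-1, G6 inverted output, G7 stuck-at-1, G7 inverted output}.
Test 2 (A=0, B=0, C=0): fault-free G1=0, G2=0, G3=1, G4=0, G5=1, G6=0, G7=0 → 0; observed 0. Eliminates G5 stuck-at-0, G5 inverted output, G6 stuck-at-1, G6 inverted output, G7 stuck-at-1, G7 inverted output.
Test 3 (A=1, B=1, C=0): fault-free G1=1, G2=1, G3=0, G4=1, G5=0, G6=0, G7=1 → 1; observed 1. Eliminates G1 inverted output.
Only G1 stuck-at-1 is consistent with every test.

G1 stuck-at-1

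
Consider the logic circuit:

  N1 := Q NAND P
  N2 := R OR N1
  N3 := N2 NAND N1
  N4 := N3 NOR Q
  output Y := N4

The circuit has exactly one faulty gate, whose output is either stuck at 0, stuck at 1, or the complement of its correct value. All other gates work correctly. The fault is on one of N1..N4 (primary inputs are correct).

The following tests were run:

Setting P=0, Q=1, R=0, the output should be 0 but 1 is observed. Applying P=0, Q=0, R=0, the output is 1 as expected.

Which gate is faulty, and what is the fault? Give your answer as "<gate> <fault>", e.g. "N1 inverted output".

N4 stuck-at-1

Fault-free values for test 1 (P=0, Q=1, R=0): N1=1, N2=1, N3=0, N4=0, giving Y=0. Observed 1.
Test 1: faults giving observed 1 are {N4 stuck-at-1, N4 inverted output}.
Test 2 (P=0, Q=0, R=0): fault-free N1=1, N2=1, N3=0, N4=1 → 1; observed 1. Eliminates N4 inverted output.
Only N4 stuck-at-1 is consistent with every test.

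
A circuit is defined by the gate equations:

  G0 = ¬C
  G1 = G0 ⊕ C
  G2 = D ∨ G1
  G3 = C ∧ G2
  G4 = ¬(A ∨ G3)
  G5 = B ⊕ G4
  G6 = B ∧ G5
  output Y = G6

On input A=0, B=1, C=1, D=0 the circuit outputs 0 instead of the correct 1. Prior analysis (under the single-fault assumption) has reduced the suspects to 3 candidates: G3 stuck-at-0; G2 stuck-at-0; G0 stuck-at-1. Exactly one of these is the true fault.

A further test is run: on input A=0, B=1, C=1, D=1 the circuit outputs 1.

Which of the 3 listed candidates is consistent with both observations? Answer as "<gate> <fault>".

G0 stuck-at-1

Evaluate each candidate on input A=0, B=1, C=1, D=1:
  G3 stuck-at-0: G0=0, G1=1, G2=1, G3=0 [stuck-at-0], G4=1, G5=0, G6=0 → 0 — eliminated
  G2 stuck-at-0: G0=0, G1=1, G2=0 [stuck-at-0], G3=0, G4=1, G5=0, G6=0 → 0 — eliminated
  G0 stuck-at-1: G0=1 [stuck-at-1], G1=0, G2=1, G3=1, G4=0, G5=1, G6=1 → 1 — matches
Only G0 stuck-at-1 reproduces the observed 1.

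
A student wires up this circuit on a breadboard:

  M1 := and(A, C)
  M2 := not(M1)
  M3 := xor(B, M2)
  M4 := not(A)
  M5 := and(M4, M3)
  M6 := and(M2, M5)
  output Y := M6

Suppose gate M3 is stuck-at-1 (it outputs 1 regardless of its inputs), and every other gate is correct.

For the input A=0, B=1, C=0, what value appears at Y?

Propagate with M3 forced: M1=0, M2=1, M3=1 [stuck-at-1], M4=1, M5=1, M6=1.
So Y = 1. (Without the fault it would be 0.)

1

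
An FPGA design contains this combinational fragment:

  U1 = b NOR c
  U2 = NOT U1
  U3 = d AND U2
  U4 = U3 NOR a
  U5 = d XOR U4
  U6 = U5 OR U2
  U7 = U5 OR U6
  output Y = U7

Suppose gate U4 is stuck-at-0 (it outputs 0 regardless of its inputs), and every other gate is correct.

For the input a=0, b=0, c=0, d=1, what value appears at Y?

1

Propagate with U4 forced: U1=1, U2=0, U3=0, U4=0 [stuck-at-0], U5=1, U6=1, U7=1.
So Y = 1. (Without the fault it would be 0.)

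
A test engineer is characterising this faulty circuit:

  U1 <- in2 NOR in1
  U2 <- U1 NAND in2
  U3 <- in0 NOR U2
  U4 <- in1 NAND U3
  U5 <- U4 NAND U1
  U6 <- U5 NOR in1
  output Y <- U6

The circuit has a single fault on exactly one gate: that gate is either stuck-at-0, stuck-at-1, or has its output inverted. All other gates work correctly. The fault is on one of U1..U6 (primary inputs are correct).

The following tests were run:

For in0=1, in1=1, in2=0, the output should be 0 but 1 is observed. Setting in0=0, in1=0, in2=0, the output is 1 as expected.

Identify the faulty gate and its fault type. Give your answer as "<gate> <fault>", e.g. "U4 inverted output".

Fault-free values for test 1 (in0=1, in1=1, in2=0): U1=0, U2=1, U3=0, U4=1, U5=1, U6=0, giving Y=0. Observed 1.
Test 1: faults giving observed 1 are {U6 stuck-at-1, U6 inverted output}.
Test 2 (in0=0, in1=0, in2=0): fault-free U1=1, U2=1, U3=0, U4=1, U5=0, U6=1 → 1; observed 1. Eliminates U6 inverted output.
Only U6 stuck-at-1 is consistent with every test.

U6 stuck-at-1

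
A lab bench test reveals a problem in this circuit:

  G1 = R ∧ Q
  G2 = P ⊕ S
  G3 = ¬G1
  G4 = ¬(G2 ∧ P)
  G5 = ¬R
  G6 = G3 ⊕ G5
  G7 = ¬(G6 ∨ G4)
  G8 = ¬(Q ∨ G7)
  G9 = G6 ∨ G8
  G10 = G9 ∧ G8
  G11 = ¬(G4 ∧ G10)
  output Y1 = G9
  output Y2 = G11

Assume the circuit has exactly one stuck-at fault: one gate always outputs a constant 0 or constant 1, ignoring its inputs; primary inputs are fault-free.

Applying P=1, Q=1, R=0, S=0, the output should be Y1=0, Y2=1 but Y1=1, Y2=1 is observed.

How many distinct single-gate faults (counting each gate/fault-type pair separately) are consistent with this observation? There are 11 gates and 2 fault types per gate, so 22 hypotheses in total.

6

Fault-free: G1=0, G2=1, G3=1, G4=0, G5=1, G6=0, G7=1, G8=0, G9=0, G10=0, G11=1 → Y1=0, Y2=1. Observed Y1=1, Y2=1.
  G1: stuck-at-1 ✓; others ✗
  G2: none of the 2 fault types match ✗
  G3: stuck-at-0 ✓; others ✗
  G4: none of the 2 fault types match ✗
  G5: stuck-at-0 ✓; others ✗
  G6: stuck-at-1 ✓; others ✗
  G7: none of the 2 fault types match ✗
  G8: stuck-at-1 ✓; others ✗
  G9: stuck-at-1 ✓; others ✗
  G10: none of the 2 fault types match ✗
  G11: none of the 2 fault types match ✗
Consistent faults: {G1 stuck-at-1, G3 stuck-at-0, G5 stuck-at-0, G6 stuck-at-1, G8 stuck-at-1, G9 stuck-at-1} — 6 in all.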